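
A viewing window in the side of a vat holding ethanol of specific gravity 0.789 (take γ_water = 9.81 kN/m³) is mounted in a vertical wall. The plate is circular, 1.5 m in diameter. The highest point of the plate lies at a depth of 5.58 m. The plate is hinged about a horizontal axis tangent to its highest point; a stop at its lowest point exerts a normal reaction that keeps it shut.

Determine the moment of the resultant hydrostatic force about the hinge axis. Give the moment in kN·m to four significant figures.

M ≈ 66.86 kN·m

γ = 0.789 × 9.81 = 7.74009 kN/m³.
The centroid is at the centre, 0.75 m below the top of the plate, so the centroid depth is h_c = 5.58 + 0.75 = 6.33 m.
A = π(0.75)² = 1.76715 m².
Resultant F = γ·h_c·A = 7.74009 × 6.33 × 1.76715 = 86.5811 kN.
I_c = πr⁴/4 = π × 0.75⁴/4 = 0.248505 m⁴.
Centre of pressure: y_p = y_c + I_c/(y_c·A) = 6.33 + 0.248505/(6.33 × 1.76715) = 6.33 + 0.0222156 = 6.35222 m along the plane.
The resultant acts 0.75 + 0.0222156 = 0.772216 m (along the plate) below the hinge at the top edge, so the moment about the hinge is M = F × 0.772216 = 86.5811 × 0.772216 = 66.8593 kN·m.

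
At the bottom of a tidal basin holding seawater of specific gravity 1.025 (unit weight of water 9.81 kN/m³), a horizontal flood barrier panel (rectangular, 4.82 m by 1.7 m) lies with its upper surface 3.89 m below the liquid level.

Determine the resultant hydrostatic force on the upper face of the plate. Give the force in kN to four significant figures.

F ≈ 320.5 kN

γ = 1.025 × 9.81 = 10.05525 kN/m³.
The plate is horizontal, so pressure is uniform at p = γ·h = 10.05525 × 3.89 = 39.1149 kN/m².
A = 4.82 × 1.7 = 8.194 m².
F = p·A = 39.1149 × 8.194 = 320.507 kN.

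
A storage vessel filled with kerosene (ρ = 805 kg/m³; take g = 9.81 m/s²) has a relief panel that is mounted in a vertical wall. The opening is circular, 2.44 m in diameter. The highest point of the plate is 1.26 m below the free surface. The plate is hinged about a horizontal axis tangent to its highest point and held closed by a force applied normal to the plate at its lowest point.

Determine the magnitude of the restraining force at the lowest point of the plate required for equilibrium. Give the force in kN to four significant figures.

γ = ρg = 805 × 9.81 / 1000 = 7.89705 kN/m³.
The centroid is at the centre, 1.22 m below the top of the plate, so the centroid depth is h_c = 1.26 + 1.22 = 2.48 m.
A = π(1.22)² = 4.67595 m².
Resultant F = γ·h_c·A = 7.89705 × 2.48 × 4.67595 = 91.577 kN.
I_c = πr⁴/4 = π × 1.22⁴/4 = 1.73992 m⁴.
Centre of pressure: y_p = y_c + I_c/(y_c·A) = 2.48 + 1.73992/(2.48 × 4.67595) = 2.48 + 0.15004 = 2.63004 m along the plane.
The resultant acts 1.22 + 0.15004 = 1.37004 m (along the plate) below the hinge at the top edge, so the moment about the hinge is M = F × 1.37004 = 91.577 × 1.37004 = 125.464 kN·m.
A normal force at the bottom, 2.44 m from the hinge, must supply this moment: P = 125.464/2.44 = 51.4197 kN.

P ≈ 51.42 kN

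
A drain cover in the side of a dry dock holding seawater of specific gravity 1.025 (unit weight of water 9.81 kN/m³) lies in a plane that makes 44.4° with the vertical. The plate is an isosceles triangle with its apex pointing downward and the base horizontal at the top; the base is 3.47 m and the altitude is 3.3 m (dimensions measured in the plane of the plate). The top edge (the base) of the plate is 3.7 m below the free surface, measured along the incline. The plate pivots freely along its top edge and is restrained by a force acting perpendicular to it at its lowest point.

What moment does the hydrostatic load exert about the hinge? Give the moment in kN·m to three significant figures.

γ = 1.025 × 9.81 = 10.05525 kN/m³.
The plate makes 44.4° with the vertical, i.e. θ = 90° − 44.4° = 45.6° to the horizontal. Measuring y along the incline from the free-surface line, vertical depth h = y·sinθ with sinθ = 0.714473.
With the apex down, the centroid sits h/3 = 3.3/3 = 1.1 m below the base (the top edge), so y_c = 3.7 + 1.1 = 4.8 m and h_c = 4.8 × 0.714473 = 3.42947 m.
A = ½ × 3.47 × 3.3 = 5.7255 m².
Resultant F = γ·h_c·A = 10.05525 × 3.42947 × 5.7255 = 197.439 kN.
I_c = b·h³/36 = 3.47 × 3.3³/36 = 3.46393 m⁴.
Centre of pressure: y_p = y_c + I_c/(y_c·A) = 4.8 + 3.46393/(4.8 × 5.7255) = 4.8 + 0.126042 = 4.92604 m along the plane.
The resultant acts 1.1 + 0.126042 = 1.22604 m (along the plate) below the hinge at the top edge, so the moment about the hinge is M = F × 1.22604 = 197.439 × 1.22604 = 242.068 kN·m.

M ≈ 242 kN·m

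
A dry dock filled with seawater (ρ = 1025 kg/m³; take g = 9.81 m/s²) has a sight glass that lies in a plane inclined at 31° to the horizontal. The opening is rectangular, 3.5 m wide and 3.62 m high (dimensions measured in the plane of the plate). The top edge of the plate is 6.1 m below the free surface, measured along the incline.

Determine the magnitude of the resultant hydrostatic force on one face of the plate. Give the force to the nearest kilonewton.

F ≈ 519 kN

γ = ρg = 1025 × 9.81 / 1000 = 10.05525 kN/m³.
Let θ = 31° be the plate's angle to the horizontal; measure y along the incline from where the plane meets the free surface. Vertical depth h = y·sinθ with sinθ = 0.515038.
The centroid lies 3.62/2 = 1.81 m below the top edge, so y_c = 6.1 + 1.81 = 7.91 m and h_c = 7.91 × 0.515038 = 4.07395 m.
A = 3.5 × 3.62 = 12.67 m².
Resultant F = γ·h_c·A = 10.05525 × 4.07395 × 12.67 = 519.021 kN.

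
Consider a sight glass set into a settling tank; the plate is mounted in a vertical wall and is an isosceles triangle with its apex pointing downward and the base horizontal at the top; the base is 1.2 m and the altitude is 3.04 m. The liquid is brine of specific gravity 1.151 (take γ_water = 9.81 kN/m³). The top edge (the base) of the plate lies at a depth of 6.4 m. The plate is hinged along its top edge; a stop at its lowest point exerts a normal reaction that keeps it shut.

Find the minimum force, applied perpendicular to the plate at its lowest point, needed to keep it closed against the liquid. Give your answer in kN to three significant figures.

P ≈ 54.4 kN

γ = 1.151 × 9.81 = 11.29131 kN/m³.
With the apex down, the centroid sits h/3 = 3.04/3 = 1.01333 m below the base (the top edge), so the centroid depth is h_c = 6.4 + 1.01333 = 7.41333 m.
A = ½ × 1.2 × 3.04 = 1.824 m².
Resultant F = γ·h_c·A = 11.29131 × 7.41333 × 1.824 = 152.68 kN.
I_c = b·h³/36 = 1.2 × 3.04³/36 = 0.936482 m⁴.
Centre of pressure: y_p = y_c + I_c/(y_c·A) = 7.41333 + 0.936482/(7.41333 × 1.824) = 7.41333 + 0.0692566 = 7.48259 m along the plane.
The resultant acts 1.01333 + 0.0692566 = 1.08259 m (along the plate) below the hinge at the top edge, so the moment about the hinge is M = F × 1.08259 = 152.68 × 1.08259 = 165.29 kN·m.
A normal force at the bottom, 3.04 m from the hinge, must supply this moment: P = 165.29/3.04 = 54.3717 kN.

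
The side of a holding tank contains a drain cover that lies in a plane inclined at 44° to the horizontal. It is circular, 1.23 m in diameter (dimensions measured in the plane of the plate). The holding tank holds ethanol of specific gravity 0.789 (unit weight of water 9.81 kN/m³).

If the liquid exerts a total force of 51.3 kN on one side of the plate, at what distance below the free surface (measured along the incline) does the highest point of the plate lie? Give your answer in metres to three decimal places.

y_top ≈ 7.415 m

γ = 0.789 × 9.81 = 7.74009 kN/m³.
A = π(0.615)² = 1.18823 m².
From F = γ·h_c·A, the centroid depth is h_c = 51.3/(7.74009 × 1.18823) = 5.5779 m.
Let θ = 44° be the plate's angle to the horizontal; measure y along the incline from where the plane meets the free surface. Vertical depth h = y·sinθ with sinθ = 0.694658.
Along the incline, y_c = h_c/sinθ = 5.5779/0.694658 = 8.02971 m.
The centroid is at the centre, 0.615 m below the top of the plate, so the highest point sits at y_top = 8.02971 − 0.615 = 7.41471 m along the incline.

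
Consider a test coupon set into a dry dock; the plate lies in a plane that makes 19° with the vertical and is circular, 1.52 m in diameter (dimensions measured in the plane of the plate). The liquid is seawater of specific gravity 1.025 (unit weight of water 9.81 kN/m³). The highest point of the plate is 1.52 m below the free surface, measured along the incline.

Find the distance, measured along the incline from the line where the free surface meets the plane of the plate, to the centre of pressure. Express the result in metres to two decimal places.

y_p = 2.34 m

γ = 1.025 × 9.81 = 10.05525 kN/m³.
The plate makes 19° with the vertical, i.e. θ = 90° − 19° = 71° to the horizontal. Measuring y along the incline from the free-surface line, vertical depth h = y·sinθ with sinθ = 0.945519.
The centroid is at the centre, 0.76 m below the top of the plate, so y_c = 1.52 + 0.76 = 2.28 m and h_c = 2.28 × 0.945519 = 2.15578 m.
A = π(0.76)² = 1.81458 m².
Resultant F = γ·h_c·A = 10.05525 × 2.15578 × 1.81458 = 39.3345 kN.
I_c = πr⁴/4 = π × 0.76⁴/4 = 0.262026 m⁴.
Centre of pressure: y_p = y_c + I_c/(y_c·A) = 2.28 + 0.262026/(2.28 × 1.81458) = 2.28 + 0.0633335 = 2.34333 m along the plane.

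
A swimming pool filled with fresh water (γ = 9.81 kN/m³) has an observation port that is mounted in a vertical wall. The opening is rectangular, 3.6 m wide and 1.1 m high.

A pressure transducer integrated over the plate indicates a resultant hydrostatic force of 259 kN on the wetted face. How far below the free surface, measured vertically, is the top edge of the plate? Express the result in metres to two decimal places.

d_top ≈ 6.12 m

γ = 9.81 kN/m³.
A = 3.6 × 1.1 = 3.96 m².
From F = γ·h_c·A, the centroid depth is h_c = 259/(9.81 × 3.96) = 6.66708 m.
The centroid lies 1.1/2 = 0.55 m below the top edge, so the top edge sits at h_top = 6.66708 − 0.55 = 6.11708 m below the surface.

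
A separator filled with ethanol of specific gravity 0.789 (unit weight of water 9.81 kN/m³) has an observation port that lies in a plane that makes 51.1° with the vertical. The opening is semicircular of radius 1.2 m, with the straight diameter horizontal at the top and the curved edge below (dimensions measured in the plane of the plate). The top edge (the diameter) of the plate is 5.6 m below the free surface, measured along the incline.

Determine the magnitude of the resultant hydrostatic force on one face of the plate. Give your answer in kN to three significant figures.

F ≈ 67.2 kN

γ = 0.789 × 9.81 = 7.74009 kN/m³.
The plate makes 51.1° with the vertical, i.e. θ = 90° − 51.1° = 38.9° to the horizontal. Measuring y along the incline from the free-surface line, vertical depth h = y·sinθ with sinθ = 0.627963.
The centroid of a semicircle lies 4r/(3π) = 0.509296 m from the diameter, here below the top edge, so y_c = 5.6 + 0.509296 = 6.1093 m and h_c = 6.1093 × 0.627963 = 3.83641 m.
A = πr²/2 = π × 1.2²/2 = 2.26195 m².
Resultant F = γ·h_c·A = 7.74009 × 3.83641 × 2.26195 = 67.1667 kN.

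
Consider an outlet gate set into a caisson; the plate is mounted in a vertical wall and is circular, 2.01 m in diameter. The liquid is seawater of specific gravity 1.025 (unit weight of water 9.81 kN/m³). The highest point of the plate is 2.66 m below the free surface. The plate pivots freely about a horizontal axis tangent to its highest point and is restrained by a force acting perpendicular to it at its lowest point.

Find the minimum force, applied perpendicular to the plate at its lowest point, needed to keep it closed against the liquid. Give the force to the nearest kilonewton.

γ = 1.025 × 9.81 = 10.05525 kN/m³.
The centroid is at the centre, 1.005 m below the top of the plate, so the centroid depth is h_c = 2.66 + 1.005 = 3.665 m.
A = π(1.005)² = 3.17309 m².
Resultant F = γ·h_c·A = 10.05525 × 3.665 × 3.17309 = 116.936 kN.
I_c = πr⁴/4 = π × 1.005⁴/4 = 0.801224 m⁴.
Centre of pressure: y_p = y_c + I_c/(y_c·A) = 3.665 + 0.801224/(3.665 × 3.17309) = 3.665 + 0.0688966 = 3.7339 m along the plane.
The resultant acts 1.005 + 0.0688966 = 1.0739 m (along the plate) below the hinge at the top edge, so the moment about the hinge is M = F × 1.0739 = 116.936 × 1.0739 = 125.578 kN·m.
A normal force at the bottom, 2.01 m from the hinge, must supply this moment: P = 125.578/2.01 = 62.4766 kN.

P ≈ 62 kN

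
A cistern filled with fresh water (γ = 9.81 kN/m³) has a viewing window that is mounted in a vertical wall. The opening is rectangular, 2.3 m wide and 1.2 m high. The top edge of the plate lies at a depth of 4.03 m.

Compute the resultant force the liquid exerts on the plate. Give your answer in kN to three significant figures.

F ≈ 125 kN

γ = 9.81 kN/m³.
The centroid lies 1.2/2 = 0.6 m below the top edge, so the centroid depth is h_c = 4.03 + 0.6 = 4.63 m.
A = 2.3 × 1.2 = 2.76 m².
Resultant F = γ·h_c·A = 9.81 × 4.63 × 2.76 = 125.36 kN.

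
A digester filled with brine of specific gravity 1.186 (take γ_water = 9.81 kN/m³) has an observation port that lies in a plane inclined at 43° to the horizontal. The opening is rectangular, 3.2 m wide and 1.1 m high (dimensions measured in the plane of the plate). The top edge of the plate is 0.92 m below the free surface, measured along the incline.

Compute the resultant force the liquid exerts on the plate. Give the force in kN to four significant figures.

γ = 1.186 × 9.81 = 11.63466 kN/m³.
Let θ = 43° be the plate's angle to the horizontal; measure y along the incline from where the plane meets the free surface. Vertical depth h = y·sinθ with sinθ = 0.681998.
The centroid lies 1.1/2 = 0.55 m below the top edge, so y_c = 0.92 + 0.55 = 1.47 m and h_c = 1.47 × 0.681998 = 1.00254 m.
A = 3.2 × 1.1 = 3.52 m².
Resultant F = γ·h_c·A = 11.63466 × 1.00254 × 3.52 = 41.058 kN.

F ≈ 41.06 kN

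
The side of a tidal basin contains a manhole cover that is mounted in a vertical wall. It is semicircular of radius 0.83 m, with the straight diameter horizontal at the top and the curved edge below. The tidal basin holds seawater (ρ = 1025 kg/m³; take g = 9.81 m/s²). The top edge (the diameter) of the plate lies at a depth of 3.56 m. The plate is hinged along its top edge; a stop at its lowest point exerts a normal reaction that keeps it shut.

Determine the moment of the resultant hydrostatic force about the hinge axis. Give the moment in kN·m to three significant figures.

M ≈ 15.5 kN·m

γ = ρg = 1025 × 9.81 / 1000 = 10.05525 kN/m³.
The centroid of a semicircle lies 4r/(3π) = 0.352263 m from the diameter, here below the top edge, so the centroid depth is h_c = 3.56 + 0.352263 = 3.91226 m.
A = πr²/2 = π × 0.83²/2 = 1.08212 m².
Resultant F = γ·h_c·A = 10.05525 × 3.91226 × 1.08212 = 42.5693 kN.
I_c = (π/8 − 8/(9π))·r⁴ = 0.109757 × 0.83⁴ = 0.0520888 m⁴.
Centre of pressure: y_p = y_c + I_c/(y_c·A) = 3.91226 + 0.0520888/(3.91226 × 1.08212) = 3.91226 + 0.0123039 = 3.92456 m along the plane.
The resultant acts 0.352263 + 0.0123039 = 0.364567 m (along the plate) below the hinge at the top edge, so the moment about the hinge is M = F × 0.364567 = 42.5693 × 0.364567 = 15.5194 kN·m.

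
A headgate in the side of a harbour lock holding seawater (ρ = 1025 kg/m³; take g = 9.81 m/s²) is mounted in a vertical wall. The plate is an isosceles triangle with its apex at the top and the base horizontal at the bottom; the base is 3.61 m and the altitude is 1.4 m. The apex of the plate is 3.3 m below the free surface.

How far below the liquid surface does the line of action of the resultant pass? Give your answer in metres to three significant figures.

γ = ρg = 1025 × 9.81 / 1000 = 10.05525 kN/m³.
With the apex up, the centroid sits 2h/3 = 2 × 1.4/3 = 0.933333 m below the apex, so the centroid depth is h_c = 3.3 + 0.933333 = 4.23333 m.
A = ½ × 3.61 × 1.4 = 2.527 m².
Resultant F = γ·h_c·A = 10.05525 × 4.23333 × 2.527 = 107.567 kN.
I_c = b·h³/36 = 3.61 × 1.4³/36 = 0.275162 m⁴.
Centre of pressure: y_p = y_c + I_c/(y_c·A) = 4.23333 + 0.275162/(4.23333 × 2.527) = 4.23333 + 0.0257218 = 4.25905 m along the plane.

h_p = 4.26 m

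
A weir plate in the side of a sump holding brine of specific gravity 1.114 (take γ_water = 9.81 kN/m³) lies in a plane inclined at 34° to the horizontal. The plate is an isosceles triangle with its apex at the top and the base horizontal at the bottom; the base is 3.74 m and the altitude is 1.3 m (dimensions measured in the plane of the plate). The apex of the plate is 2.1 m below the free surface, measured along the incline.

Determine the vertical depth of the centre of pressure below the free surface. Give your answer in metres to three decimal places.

h_p = 1.677 m

γ = 1.114 × 9.81 = 10.92834 kN/m³.
Let θ = 34° be the plate's angle to the horizontal; measure y along the incline from where the plane meets the free surface. Vertical depth h = y·sinθ with sinθ = 0.559193.
With the apex up, the centroid sits 2h/3 = 2 × 1.3/3 = 0.866667 m below the apex, so y_c = 2.1 + 0.866667 = 2.96667 m and h_c = 2.96667 × 0.559193 = 1.65894 m.
A = ½ × 3.74 × 1.3 = 2.431 m².
Resultant F = γ·h_c·A = 10.92834 × 1.65894 × 2.431 = 44.0727 kN.
I_c = b·h³/36 = 3.74 × 1.3³/36 = 0.228244 m⁴.
Centre of pressure: y_p = y_c + I_c/(y_c·A) = 2.96667 + 0.228244/(2.96667 × 2.431) = 2.96667 + 0.0316479 = 2.99832 m along the plane.
Vertically, h_p = y_p·sinθ = 2.99832 × 0.559193 = 1.67664 m.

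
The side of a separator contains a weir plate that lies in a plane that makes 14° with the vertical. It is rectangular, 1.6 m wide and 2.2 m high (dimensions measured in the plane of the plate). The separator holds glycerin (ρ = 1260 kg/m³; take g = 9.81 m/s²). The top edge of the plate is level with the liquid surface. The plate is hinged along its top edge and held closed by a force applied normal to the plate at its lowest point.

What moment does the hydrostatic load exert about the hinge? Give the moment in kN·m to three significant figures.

γ = ρg = 1260 × 9.81 / 1000 = 12.3606 kN/m³.
The plate makes 14° with the vertical, i.e. θ = 90° − 14° = 76° to the horizontal. Measuring y along the incline from the free-surface line, vertical depth h = y·sinθ with sinθ = 0.970296.
The centroid lies 2.2/2 = 1.1 m below the top edge, so y_c = 1.1 m and h_c = 1.1 × 0.970296 = 1.06733 m.
A = 1.6 × 2.2 = 3.52 m².
Resultant F = γ·h_c·A = 12.3606 × 1.06733 × 3.52 = 46.4388 kN.
I_c = b·h³/12 = 1.6 × 2.2³/12 = 1.41973 m⁴.
Centre of pressure: y_p = y_c + I_c/(y_c·A) = 1.1 + 1.41973/(1.1 × 3.52) = 1.1 + 0.366666 = 1.46667 m along the plane.
The resultant acts 1.1 + 0.366666 = 1.46667 m (along the plate) below the hinge at the top edge, so the moment about the hinge is M = F × 1.46667 = 46.4388 × 1.46667 = 68.1104 kN·m.

M ≈ 68.1 kN·m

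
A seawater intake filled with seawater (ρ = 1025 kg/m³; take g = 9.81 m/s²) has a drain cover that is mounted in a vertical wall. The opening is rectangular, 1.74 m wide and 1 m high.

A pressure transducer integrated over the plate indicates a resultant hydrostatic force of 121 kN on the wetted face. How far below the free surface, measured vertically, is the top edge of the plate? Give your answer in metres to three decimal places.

γ = ρg = 1025 × 9.81 / 1000 = 10.05525 kN/m³.
A = 1.74 × 1 = 1.74 m².
From F = γ·h_c·A, the centroid depth is h_c = 121/(10.05525 × 1.74) = 6.91581 m.
The centroid lies 1/2 = 0.5 m below the top edge, so the top edge sits at h_top = 6.91581 − 0.5 = 6.41581 m below the surface.

d_top ≈ 6.416 m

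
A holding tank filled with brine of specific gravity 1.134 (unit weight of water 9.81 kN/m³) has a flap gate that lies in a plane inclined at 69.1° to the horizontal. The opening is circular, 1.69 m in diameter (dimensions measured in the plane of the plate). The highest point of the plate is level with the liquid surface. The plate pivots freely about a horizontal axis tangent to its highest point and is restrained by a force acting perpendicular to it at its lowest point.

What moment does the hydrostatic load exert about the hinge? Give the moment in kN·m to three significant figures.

γ = 1.134 × 9.81 = 11.12454 kN/m³.
Let θ = 69.1° be the plate's angle to the horizontal; measure y along the incline from where the plane meets the free surface. Vertical depth h = y·sinθ with sinθ = 0.934204.
The centroid is at the centre, 0.845 m below the top of the plate, so y_c = 0.845 m and h_c = 0.845 × 0.934204 = 0.789402 m.
A = π(0.845)² = 2.24318 m².
Resultant F = γ·h_c·A = 11.12454 × 0.789402 × 2.24318 = 19.699 kN.
I_c = πr⁴/4 = π × 0.845⁴/4 = 0.400421 m⁴.
Centre of pressure: y_p = y_c + I_c/(y_c·A) = 0.845 + 0.400421/(0.845 × 2.24318) = 0.845 + 0.21125 = 1.05625 m along the plane.
The resultant acts 0.845 + 0.21125 = 1.05625 m (along the plate) below the hinge at the top edge, so the moment about the hinge is M = F × 1.05625 = 19.699 × 1.05625 = 20.8071 kN·m.

M ≈ 20.8 kN·m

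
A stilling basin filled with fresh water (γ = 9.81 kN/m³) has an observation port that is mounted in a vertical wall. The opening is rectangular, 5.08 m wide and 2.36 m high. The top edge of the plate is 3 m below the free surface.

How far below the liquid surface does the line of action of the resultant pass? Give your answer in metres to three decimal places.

h_p = 4.291 m

γ = 9.81 kN/m³.
The centroid lies 2.36/2 = 1.18 m below the top edge, so the centroid depth is h_c = 3 + 1.18 = 4.18 m.
A = 5.08 × 2.36 = 11.9888 m².
Resultant F = γ·h_c·A = 9.81 × 4.18 × 11.9888 = 491.61 kN.
I_c = b·h³/12 = 5.08 × 2.36³/12 = 5.5644 m⁴.
Centre of pressure: y_p = y_c + I_c/(y_c·A) = 4.18 + 5.5644/(4.18 × 11.9888) = 4.18 + 0.111037 = 4.29104 m along the plane.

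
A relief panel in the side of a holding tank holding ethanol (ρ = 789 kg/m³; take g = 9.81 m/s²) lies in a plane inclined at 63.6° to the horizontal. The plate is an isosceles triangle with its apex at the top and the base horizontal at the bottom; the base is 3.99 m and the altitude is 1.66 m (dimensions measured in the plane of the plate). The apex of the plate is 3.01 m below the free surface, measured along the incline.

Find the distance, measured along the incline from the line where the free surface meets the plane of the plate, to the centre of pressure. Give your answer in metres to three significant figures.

y_p = 4.15 m

γ = ρg = 789 × 9.81 / 1000 = 7.74009 kN/m³.
Let θ = 63.6° be the plate's angle to the horizontal; measure y along the incline from where the plane meets the free surface. Vertical depth h = y·sinθ with sinθ = 0.895712.
With the apex up, the centroid sits 2h/3 = 2 × 1.66/3 = 1.10667 m below the apex, so y_c = 3.01 + 1.10667 = 4.11667 m and h_c = 4.11667 × 0.895712 = 3.68735 m.
A = ½ × 3.99 × 1.66 = 3.3117 m².
Resultant F = γ·h_c·A = 7.74009 × 3.68735 × 3.3117 = 94.5173 kN.
I_c = b·h³/36 = 3.99 × 1.66³/36 = 0.506984 m⁴.
Centre of pressure: y_p = y_c + I_c/(y_c·A) = 4.11667 + 0.506984/(4.11667 × 3.3117) = 4.11667 + 0.0371875 = 4.15386 m along the plane.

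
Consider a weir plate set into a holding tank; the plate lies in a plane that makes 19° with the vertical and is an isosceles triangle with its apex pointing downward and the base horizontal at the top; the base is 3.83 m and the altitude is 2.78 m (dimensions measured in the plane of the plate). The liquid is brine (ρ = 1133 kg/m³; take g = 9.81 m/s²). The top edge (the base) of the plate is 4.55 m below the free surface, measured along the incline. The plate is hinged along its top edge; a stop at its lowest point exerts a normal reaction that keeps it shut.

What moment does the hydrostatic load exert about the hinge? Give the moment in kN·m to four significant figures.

γ = ρg = 1133 × 9.81 / 1000 = 11.11473 kN/m³.
The plate makes 19° with the vertical, i.e. θ = 90° − 19° = 71° to the horizontal. Measuring y along the incline from the free-surface line, vertical depth h = y·sinθ with sinθ = 0.945519.
With the apex down, the centroid sits h/3 = 2.78/3 = 0.926667 m below the base (the top edge), so y_c = 4.55 + 0.926667 = 5.47667 m and h_c = 5.47667 × 0.945519 = 5.1783 m.
A = ½ × 3.83 × 2.78 = 5.3237 m².
Resultant F = γ·h_c·A = 11.11473 × 5.1783 × 5.3237 = 306.408 kN.
I_c = b·h³/36 = 3.83 × 2.78³/36 = 2.28576 m⁴.
Centre of pressure: y_p = y_c + I_c/(y_c·A) = 5.47667 + 2.28576/(5.47667 × 5.3237) = 5.47667 + 0.0783972 = 5.55507 m along the plane.
The resultant acts 0.926667 + 0.0783972 = 1.00506 m (along the plate) below the hinge at the top edge, so the moment about the hinge is M = F × 1.00506 = 306.408 × 1.00506 = 307.958 kN·m.

M ≈ 308.0 kN·m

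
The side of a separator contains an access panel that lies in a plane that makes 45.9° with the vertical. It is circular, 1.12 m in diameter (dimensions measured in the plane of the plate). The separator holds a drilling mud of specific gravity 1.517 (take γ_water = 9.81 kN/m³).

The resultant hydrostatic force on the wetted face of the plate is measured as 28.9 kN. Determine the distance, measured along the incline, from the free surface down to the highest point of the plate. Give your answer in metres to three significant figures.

γ = 1.517 × 9.81 = 14.88177 kN/m³.
A = π(0.56)² = 0.985203 m².
From F = γ·h_c·A, the centroid depth is h_c = 28.9/(14.88177 × 0.985203) = 1.97114 m.
The plate makes 45.9° with the vertical, i.e. θ = 90° − 45.9° = 44.1° to the horizontal. Measuring y along the incline from the free-surface line, vertical depth h = y·sinθ with sinθ = 0.695913.
Along the incline, y_c = h_c/sinθ = 1.97114/0.695913 = 2.83245 m.
The centroid is at the centre, 0.56 m below the top of the plate, so the highest point sits at y_top = 2.83245 − 0.56 = 2.27245 m along the incline.

y_top ≈ 2.27 m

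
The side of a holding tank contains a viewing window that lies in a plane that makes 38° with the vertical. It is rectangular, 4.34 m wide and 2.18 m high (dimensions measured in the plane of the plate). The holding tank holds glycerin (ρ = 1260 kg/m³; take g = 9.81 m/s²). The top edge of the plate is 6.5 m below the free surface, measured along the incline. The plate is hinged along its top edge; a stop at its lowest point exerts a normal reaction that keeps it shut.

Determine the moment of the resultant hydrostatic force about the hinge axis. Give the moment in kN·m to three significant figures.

γ = ρg = 1260 × 9.81 / 1000 = 12.3606 kN/m³.
The plate makes 38° with the vertical, i.e. θ = 90° − 38° = 52° to the horizontal. Measuring y along the incline from the free-surface line, vertical depth h = y·sinθ with sinθ = 0.788011.
The centroid lies 2.18/2 = 1.09 m below the top edge, so y_c = 6.5 + 1.09 = 7.59 m and h_c = 7.59 × 0.788011 = 5.981 m.
A = 4.34 × 2.18 = 9.4612 m².
Resultant F = γ·h_c·A = 12.3606 × 5.981 × 9.4612 = 699.455 kN.
I_c = b·h³/12 = 4.34 × 2.18³/12 = 3.74695 m⁴.
Centre of pressure: y_p = y_c + I_c/(y_c·A) = 7.59 + 3.74695/(7.59 × 9.4612) = 7.59 + 0.0521783 = 7.64218 m along the plane.
The resultant acts 1.09 + 0.0521783 = 1.14218 m (along the plate) below the hinge at the top edge, so the moment about the hinge is M = F × 1.14218 = 699.455 × 1.14218 = 798.904 kN·m.

M ≈ 799 kN·m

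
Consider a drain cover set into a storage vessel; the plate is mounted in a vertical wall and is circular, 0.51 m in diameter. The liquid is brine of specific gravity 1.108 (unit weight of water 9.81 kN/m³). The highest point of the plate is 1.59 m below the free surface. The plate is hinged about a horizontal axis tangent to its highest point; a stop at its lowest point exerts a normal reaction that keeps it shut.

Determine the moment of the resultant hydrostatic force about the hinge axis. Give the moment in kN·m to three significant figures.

γ = 1.108 × 9.81 = 10.86948 kN/m³.
The centroid is at the centre, 0.255 m below the top of the plate, so the centroid depth is h_c = 1.59 + 0.255 = 1.845 m.
A = π(0.255)² = 0.204282 m².
Resultant F = γ·h_c·A = 10.86948 × 1.845 × 0.204282 = 4.09671 kN.
I_c = πr⁴/4 = π × 0.255⁴/4 = 0.00332086 m⁴.
Centre of pressure: y_p = y_c + I_c/(y_c·A) = 1.845 + 0.00332086/(1.845 × 0.204282) = 1.845 + 0.00881098 = 1.85381 m along the plane.
The resultant acts 0.255 + 0.00881098 = 0.263811 m (along the plate) below the hinge at the top edge, so the moment about the hinge is M = F × 0.263811 = 4.09671 × 0.263811 = 1.08076 kN·m.

M ≈ 1.08 kN·m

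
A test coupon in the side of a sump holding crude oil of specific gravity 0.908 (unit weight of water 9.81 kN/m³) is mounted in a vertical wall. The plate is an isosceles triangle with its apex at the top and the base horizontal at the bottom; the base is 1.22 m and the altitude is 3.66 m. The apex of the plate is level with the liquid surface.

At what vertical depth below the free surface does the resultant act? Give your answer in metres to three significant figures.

h_p = 2.75 m

γ = 0.908 × 9.81 = 8.90748 kN/m³.
With the apex up, the centroid sits 2h/3 = 2 × 3.66/3 = 2.44 m below the apex, so the centroid depth is h_c = 2.44 m.
A = ½ × 1.22 × 3.66 = 2.2326 m².
Resultant F = γ·h_c·A = 8.90748 × 2.44 × 2.2326 = 48.5239 kN.
I_c = b·h³/36 = 1.22 × 3.66³/36 = 1.6615 m⁴.
Centre of pressure: y_p = y_c + I_c/(y_c·A) = 2.44 + 1.6615/(2.44 × 2.2326) = 2.44 + 0.305 = 2.745 m along the plane.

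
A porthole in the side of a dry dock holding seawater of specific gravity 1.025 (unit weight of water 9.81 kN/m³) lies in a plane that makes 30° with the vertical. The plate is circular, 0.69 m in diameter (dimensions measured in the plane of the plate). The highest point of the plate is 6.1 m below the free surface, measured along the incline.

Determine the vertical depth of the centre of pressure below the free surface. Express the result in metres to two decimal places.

h_p = 5.59 m

γ = 1.025 × 9.81 = 10.05525 kN/m³.
The plate makes 30° with the vertical, i.e. θ = 90° − 30° = 60° to the horizontal. Measuring y along the incline from the free-surface line, vertical depth h = y·sinθ with sinθ = 0.866025.
The centroid is at the centre, 0.345 m below the top of the plate, so y_c = 6.1 + 0.345 = 6.445 m and h_c = 6.445 × 0.866025 = 5.58153 m.
A = π(0.345)² = 0.373928 m².
Resultant F = γ·h_c·A = 10.05525 × 5.58153 × 0.373928 = 20.9862 kN.
I_c = πr⁴/4 = π × 0.345⁴/4 = 0.0111267 m⁴.
Centre of pressure: y_p = y_c + I_c/(y_c·A) = 6.445 + 0.0111267/(6.445 × 0.373928) = 6.445 + 0.00461695 = 6.44962 m along the plane.
Vertically, h_p = y_p·sinθ = 6.44962 × 0.866025 = 5.58553 m.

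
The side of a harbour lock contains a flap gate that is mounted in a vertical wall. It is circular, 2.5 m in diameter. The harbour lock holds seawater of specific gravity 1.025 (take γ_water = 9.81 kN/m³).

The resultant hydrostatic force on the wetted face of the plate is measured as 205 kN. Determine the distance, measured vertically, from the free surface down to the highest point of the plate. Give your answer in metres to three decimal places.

d_top ≈ 2.903 m

γ = 1.025 × 9.81 = 10.05525 kN/m³.
A = π(1.25)² = 4.90874 m².
From F = γ·h_c·A, the centroid depth is h_c = 205/(10.05525 × 4.90874) = 4.15328 m.
The centroid is at the centre, 1.25 m below the top of the plate, so the highest point sits at h_top = 4.15328 − 1.25 = 2.90328 m below the surface.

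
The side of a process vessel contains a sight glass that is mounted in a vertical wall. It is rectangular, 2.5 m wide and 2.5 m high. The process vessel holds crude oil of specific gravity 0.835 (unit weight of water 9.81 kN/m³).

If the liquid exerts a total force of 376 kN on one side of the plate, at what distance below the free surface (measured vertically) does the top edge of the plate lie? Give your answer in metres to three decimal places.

γ = 0.835 × 9.81 = 8.19135 kN/m³.
A = 2.5 × 2.5 = 6.25 m².
From F = γ·h_c·A, the centroid depth is h_c = 376/(8.19135 × 6.25) = 7.34433 m.
The centroid lies 2.5/2 = 1.25 m below the top edge, so the top edge sits at h_top = 7.34433 − 1.25 = 6.09433 m below the surface.

d_top ≈ 6.094 m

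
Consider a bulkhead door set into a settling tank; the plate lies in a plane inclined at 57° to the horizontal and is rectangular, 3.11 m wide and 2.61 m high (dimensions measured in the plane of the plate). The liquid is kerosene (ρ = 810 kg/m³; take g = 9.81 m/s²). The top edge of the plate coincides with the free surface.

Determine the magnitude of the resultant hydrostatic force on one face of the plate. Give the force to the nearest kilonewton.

γ = ρg = 810 × 9.81 / 1000 = 7.9461 kN/m³.
Let θ = 57° be the plate's angle to the horizontal; measure y along the incline from where the plane meets the free surface. Vertical depth h = y·sinθ with sinθ = 0.838671.
The centroid lies 2.61/2 = 1.305 m below the top edge, so y_c = 1.305 m and h_c = 1.305 × 0.838671 = 1.09447 m.
A = 3.11 × 2.61 = 8.1171 m².
Resultant F = γ·h_c·A = 7.9461 × 1.09447 × 8.1171 = 70.5925 kN.

F ≈ 71 kN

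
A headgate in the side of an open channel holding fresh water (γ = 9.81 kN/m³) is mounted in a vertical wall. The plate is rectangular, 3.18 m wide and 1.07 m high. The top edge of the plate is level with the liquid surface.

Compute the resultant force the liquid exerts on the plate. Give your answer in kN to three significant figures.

γ = 9.81 kN/m³.
The centroid lies 1.07/2 = 0.535 m below the top edge, so the centroid depth is h_c = 0.535 m.
A = 3.18 × 1.07 = 3.4026 m².
Resultant F = γ·h_c·A = 9.81 × 0.535 × 3.4026 = 17.858 kN.

F ≈ 17.9 kN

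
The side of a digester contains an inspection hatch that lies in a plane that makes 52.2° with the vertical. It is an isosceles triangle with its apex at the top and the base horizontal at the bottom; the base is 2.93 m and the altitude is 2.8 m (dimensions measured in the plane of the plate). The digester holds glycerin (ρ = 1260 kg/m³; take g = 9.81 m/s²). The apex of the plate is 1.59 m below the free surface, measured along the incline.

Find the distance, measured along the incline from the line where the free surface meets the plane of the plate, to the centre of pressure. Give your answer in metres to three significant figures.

γ = ρg = 1260 × 9.81 / 1000 = 12.3606 kN/m³.
The plate makes 52.2° with the vertical, i.e. θ = 90° − 52.2° = 37.8° to the horizontal. Measuring y along the incline from the free-surface line, vertical depth h = y·sinθ with sinθ = 0.612907.
With the apex up, the centroid sits 2h/3 = 2 × 2.8/3 = 1.86667 m below the apex, so y_c = 1.59 + 1.86667 = 3.45667 m and h_c = 3.45667 × 0.612907 = 2.11862 m.
A = ½ × 2.93 × 2.8 = 4.102 m².
Resultant F = γ·h_c·A = 12.3606 × 2.11862 × 4.102 = 107.421 kN.
I_c = b·h³/36 = 2.93 × 2.8³/36 = 1.78665 m⁴.
Centre of pressure: y_p = y_c + I_c/(y_c·A) = 3.45667 + 1.78665/(3.45667 × 4.102) = 3.45667 + 0.126004 = 3.58267 m along the plane.

y_p = 3.58 m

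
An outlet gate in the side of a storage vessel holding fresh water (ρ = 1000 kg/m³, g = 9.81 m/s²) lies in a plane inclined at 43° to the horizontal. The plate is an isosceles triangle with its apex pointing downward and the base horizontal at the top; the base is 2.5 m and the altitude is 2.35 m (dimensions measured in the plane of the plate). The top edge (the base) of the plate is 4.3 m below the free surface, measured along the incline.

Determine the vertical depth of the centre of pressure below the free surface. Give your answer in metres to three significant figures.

γ = ρg = 1000 × 9.81 = 9810 N/m³ = 9.81 kN/m³.
Let θ = 43° be the plate's angle to the horizontal; measure y along the incline from where the plane meets the free surface. Vertical depth h = y·sinθ with sinθ = 0.681998.
With the apex down, the centroid sits h/3 = 2.35/3 = 0.783333 m below the base (the top edge), so y_c = 4.3 + 0.783333 = 5.08333 m and h_c = 5.08333 × 0.681998 = 3.46682 m.
A = ½ × 2.5 × 2.35 = 2.9375 m².
Resultant F = γ·h_c·A = 9.81 × 3.46682 × 2.9375 = 99.9029 kN.
I_c = b·h³/36 = 2.5 × 2.35³/36 = 0.901241 m⁴.
Centre of pressure: y_p = y_c + I_c/(y_c·A) = 5.08333 + 0.901241/(5.08333 × 2.9375) = 5.08333 + 0.0603552 = 5.14369 m along the plane.
Vertically, h_p = y_p·sinθ = 5.14369 × 0.681998 = 3.50799 m.

h_p = 3.51 m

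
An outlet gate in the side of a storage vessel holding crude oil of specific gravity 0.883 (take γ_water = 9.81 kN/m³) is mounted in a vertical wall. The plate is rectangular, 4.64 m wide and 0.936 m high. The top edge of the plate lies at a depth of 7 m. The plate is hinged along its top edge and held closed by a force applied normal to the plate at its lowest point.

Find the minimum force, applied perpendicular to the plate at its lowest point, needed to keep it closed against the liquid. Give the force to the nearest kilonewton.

P ≈ 143 kN

γ = 0.883 × 9.81 = 8.66223 kN/m³.
The centroid lies 0.936/2 = 0.468 m below the top edge, so the centroid depth is h_c = 7 + 0.468 = 7.468 m.
A = 4.64 × 0.936 = 4.34304 m².
Resultant F = γ·h_c·A = 8.66223 × 7.468 × 4.34304 = 280.949 kN.
I_c = b·h³/12 = 4.64 × 0.936³/12 = 0.317077 m⁴.
Centre of pressure: y_p = y_c + I_c/(y_c·A) = 7.468 + 0.317077/(7.468 × 4.34304) = 7.468 + 0.00977612 = 7.47778 m along the plane.
The resultant acts 0.468 + 0.00977612 = 0.477776 m (along the plate) below the hinge at the top edge, so the moment about the hinge is M = F × 0.477776 = 280.949 × 0.477776 = 134.231 kN·m.
A normal force at the bottom, 0.936 m from the hinge, must supply this moment: P = 134.231/0.936 = 143.409 kN.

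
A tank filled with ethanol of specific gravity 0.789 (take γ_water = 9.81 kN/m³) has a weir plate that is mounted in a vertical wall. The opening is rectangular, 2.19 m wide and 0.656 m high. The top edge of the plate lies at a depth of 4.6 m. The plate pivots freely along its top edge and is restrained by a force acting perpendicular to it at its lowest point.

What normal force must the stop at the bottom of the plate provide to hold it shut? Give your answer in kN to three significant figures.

P ≈ 28.0 kN

γ = 0.789 × 9.81 = 7.74009 kN/m³.
The centroid lies 0.656/2 = 0.328 m below the top edge, so the centroid depth is h_c = 4.6 + 0.328 = 4.928 m.
A = 2.19 × 0.656 = 1.43664 m².
Resultant F = γ·h_c·A = 7.74009 × 4.928 × 1.43664 = 54.798 kN.
I_c = b·h³/12 = 2.19 × 0.656³/12 = 0.0515198 m⁴.
Centre of pressure: y_p = y_c + I_c/(y_c·A) = 4.928 + 0.0515198/(4.928 × 1.43664) = 4.928 + 0.00727705 = 4.93528 m along the plane.
The resultant acts 0.328 + 0.00727705 = 0.335277 m (along the plate) below the hinge at the top edge, so the moment about the hinge is M = F × 0.335277 = 54.798 × 0.335277 = 18.3725 kN·m.
A normal force at the bottom, 0.656 m from the hinge, must supply this moment: P = 18.3725/0.656 = 28.0069 kN.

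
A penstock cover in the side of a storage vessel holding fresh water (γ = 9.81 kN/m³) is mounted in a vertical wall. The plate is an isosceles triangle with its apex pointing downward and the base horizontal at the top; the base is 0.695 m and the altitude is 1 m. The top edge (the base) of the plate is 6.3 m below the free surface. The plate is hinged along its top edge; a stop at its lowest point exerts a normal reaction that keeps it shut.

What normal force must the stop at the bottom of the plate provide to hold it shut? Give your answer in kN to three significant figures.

P ≈ 7.73 kN

γ = 9.81 kN/m³.
With the apex down, the centroid sits h/3 = 1/3 = 0.333333 m below the base (the top edge), so the centroid depth is h_c = 6.3 + 0.333333 = 6.63333 m.
A = ½ × 0.695 × 1 = 0.3475 m².
Resultant F = γ·h_c·A = 9.81 × 6.63333 × 0.3475 = 22.6129 kN.
I_c = b·h³/36 = 0.695 × 1³/36 = 0.0193056 m⁴.
Centre of pressure: y_p = y_c + I_c/(y_c·A) = 6.63333 + 0.0193056/(6.63333 × 0.3475) = 6.63333 + 0.00837523 = 6.64171 m along the plane.
The resultant acts 0.333333 + 0.00837523 = 0.341708 m (along the plate) below the hinge at the top edge, so the moment about the hinge is M = F × 0.341708 = 22.6129 × 0.341708 = 7.72701 kN·m.
A normal force at the bottom, 1 m from the hinge, must supply this moment: P = 7.72701/1 = 7.72701 kN.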